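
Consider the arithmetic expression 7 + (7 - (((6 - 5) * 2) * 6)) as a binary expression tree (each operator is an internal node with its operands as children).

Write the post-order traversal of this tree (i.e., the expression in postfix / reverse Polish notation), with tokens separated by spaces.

Post-order on an expression tree gives postfix notation: for each operator, emit left operand, right operand, then the operator.

7 7 6 5 - 2 * 6 * - +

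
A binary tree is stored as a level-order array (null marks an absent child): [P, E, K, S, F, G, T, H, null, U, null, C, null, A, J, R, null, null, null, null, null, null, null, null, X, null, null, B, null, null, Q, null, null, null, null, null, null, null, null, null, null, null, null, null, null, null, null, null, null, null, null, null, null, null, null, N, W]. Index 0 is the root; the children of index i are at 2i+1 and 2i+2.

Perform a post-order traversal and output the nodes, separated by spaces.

R H S U F E X C G N W B A Q J T K P

Post-order visits the left subtree, then the right subtree, then the node.
At P: go left to E.
  At E: go left to S.
    At S: go left to H.
      At H: go left to R.
        R is a leaf — visit R.
      At H: no right child.
      Visit H.
    At S: no right child.
    Visit S.
  At E: go right to F.
    At F: go left to U.
      U is a leaf — visit U.
    At F: no right child.
    Visit F.
  Visit E.
At P: go right to K.
  At K: go left to G.
    At G: go left to C.
      At C: no left child.
      At C: go right to X.
        X is a leaf — visit X.
      Visit C.
    At G: no right child.
    Visit G.
  At K: go right to T.
    At T: go left to A.
      At A: go left to B.
        At B: go left to N.
          N is a leaf — visit N.
        At B: go right to W.
          W is a leaf — visit W.
        Visit B.
      At A: no right child.
      Visit A.
    At T: go right to J.
      At J: no left child.
      At J: go right to Q.
        Q is a leaf — visit Q.
      Visit J.
    Visit T.
  Visit K.
Visit P.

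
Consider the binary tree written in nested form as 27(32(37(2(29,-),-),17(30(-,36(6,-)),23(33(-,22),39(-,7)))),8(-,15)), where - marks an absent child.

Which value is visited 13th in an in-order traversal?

7

In-order visits the left subtree, then the node, then the right subtree.
At 27: go left to 32.
  At 32: go left to 37.
    At 37: go left to 2.
      At 2: go left to 29.
        29 is a leaf — visit 29.
      Visit 2.
      At 2: no right child.
    Visit 37.
    At 37: no right child.
  Visit 32.
  At 32: go right to 17.
    At 17: go left to 30.
      At 30: no left child.
      Visit 30.
      At 30: go right to 36.
        At 36: go left to 6.
          6 is a leaf — visit 6.
        Visit 36.
        At 36: no right child.
    Visit 17.
    At 17: go right to 23.
      At 23: go left to 33.
        At 33: no left child.
        Visit 33.
        At 33: go right to 22.
          22 is a leaf — visit 22.
      Visit 23.
      At 23: go right to 39.
        At 39: no left child.
        Visit 39.
        At 39: go right to 7.
          7 is a leaf — visit 7.
Visit 27.
At 27: go right to 8.
  At 8: no left child.
  Visit 8.
  At 8: go right to 15.
    15 is a leaf — visit 15.
Full in-order sequence: 29, 2, 37, 32, 30, 6, 36, 17, 33, 22, 23, 39, 7, 27, 8, 15.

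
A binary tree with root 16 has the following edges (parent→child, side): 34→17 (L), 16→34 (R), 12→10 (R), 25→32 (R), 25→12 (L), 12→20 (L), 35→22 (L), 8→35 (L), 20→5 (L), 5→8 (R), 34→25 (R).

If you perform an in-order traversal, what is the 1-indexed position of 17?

2

In-order visits the left subtree, then the node, then the right subtree.
At 16: no left child.
Visit 16.
At 16: go right to 34.
  At 34: go left to 17.
    17 is a leaf — visit 17.
  Visit 34.
  At 34: go right to 25.
    At 25: go left to 12.
      At 12: go left to 20.
        At 20: go left to 5.
          At 5: no left child.
          Visit 5.
          At 5: go right to 8.
            At 8: go left to 35.
              At 35: go left to 22.
                22 is a leaf — visit 22.
              Visit 35.
              At 35: no right child.
            Visit 8.
            At 8: no right child.
        Visit 20.
        At 20: no right child.
      Visit 12.
      At 12: go right to 10.
        10 is a leaf — visit 10.
    Visit 25.
    At 25: go right to 32.
      32 is a leaf — visit 32.
Full in-order sequence: 16, 17, 34, 5, 22, 35, 8, 20, 12, 10, 25, 32.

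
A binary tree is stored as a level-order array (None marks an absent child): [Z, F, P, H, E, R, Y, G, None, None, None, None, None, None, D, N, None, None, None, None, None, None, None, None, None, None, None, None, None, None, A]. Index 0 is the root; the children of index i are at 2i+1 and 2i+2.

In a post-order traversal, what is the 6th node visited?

Post-order visits the left subtree, then the right subtree, then the node.
At Z: go left to F.
  At F: go left to H.
    At H: go left to G.
      At G: go left to N.
        N is a leaf — visit N.
      At G: no right child.
      Visit G.
    At H: no right child.
    Visit H.
  At F: go right to E.
    E is a leaf — visit E.
  Visit F.
At Z: go right to P.
  At P: go left to R.
    R is a leaf — visit R.
  At P: go right to Y.
    At Y: no left child.
    At Y: go right to D.
      At D: no left child.
      At D: go right to A.
        A is a leaf — visit A.
      Visit D.
    Visit Y.
  Visit P.
Visit Z.
Full post-order sequence: N, G, H, E, F, R, A, D, Y, P, Z.

R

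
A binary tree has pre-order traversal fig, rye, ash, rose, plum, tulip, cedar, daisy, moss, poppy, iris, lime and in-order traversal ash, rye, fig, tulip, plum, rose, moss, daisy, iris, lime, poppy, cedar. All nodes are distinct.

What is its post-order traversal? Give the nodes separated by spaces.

The first element of pre-order is the root; it splits in-order into left and right subtrees.
Root fig: left subtree has 2 nodes {ash, rye}, right has 9 {tulip, plum, rose, moss, daisy, iris, lime, poppy, cedar}.
  Root rye: left subtree has 1 node {ash}, right has 0 { }.
  Root rose: left subtree has 2 nodes {tulip, plum}, right has 6 {moss, daisy, iris, lime, poppy, cedar}.
    Root plum: left subtree has 1 node {tulip}, right has 0 { }.
    Root cedar: left subtree has 5 nodes {moss, daisy, iris, lime, poppy}, right has 0 { }.
      Root daisy: left subtree has 1 node {moss}, right has 3 {iris, lime, poppy}.
        Root poppy: left subtree has 2 nodes {iris, lime}, right has 0 { }.
          Root iris: left subtree has 0 nodes { }, right has 1 {lime}.

ash rye tulip plum moss lime iris poppy daisy cedar rose fig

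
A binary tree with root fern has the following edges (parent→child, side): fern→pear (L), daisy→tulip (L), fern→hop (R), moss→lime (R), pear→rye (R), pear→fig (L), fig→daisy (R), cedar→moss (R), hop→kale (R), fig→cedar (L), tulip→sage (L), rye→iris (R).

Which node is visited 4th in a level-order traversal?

fig

Level-order visits nodes level by level from the root, left to right within each level.
Level 0: fern
Level 1: pear, hop
Level 2: fig, rye, kale
Level 3: cedar, daisy, iris
Level 4: moss, tulip
Level 5: lime, sage
Full level-order sequence: fern, pear, hop, fig, rye, kale, cedar, daisy, iris, moss, tulip, lime, sage.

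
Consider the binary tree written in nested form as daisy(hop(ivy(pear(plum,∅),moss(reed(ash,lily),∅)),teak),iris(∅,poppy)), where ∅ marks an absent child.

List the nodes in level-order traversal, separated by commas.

Level-order visits nodes level by level from the root, left to right within each level.
Level 0: daisy
Level 1: hop, iris
Level 2: ivy, teak, poppy
Level 3: pear, moss
Level 4: plum, reed
Level 5: ash, lily

daisy, hop, iris, ivy, teak, poppy, pear, moss, plum, reed, ash, lily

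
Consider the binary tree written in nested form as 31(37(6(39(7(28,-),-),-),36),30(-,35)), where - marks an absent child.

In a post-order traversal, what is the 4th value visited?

6

Post-order visits the left subtree, then the right subtree, then the node.
At 31: go left to 37.
  At 37: go left to 6.
    At 6: go left to 39.
      At 39: go left to 7.
        At 7: go left to 28.
          28 is a leaf — visit 28.
        At 7: no right child.
        Visit 7.
      At 39: no right child.
      Visit 39.
    At 6: no right child.
    Visit 6.
  At 37: go right to 36.
    36 is a leaf — visit 36.
  Visit 37.
At 31: go right to 30.
  At 30: no left child.
  At 30: go right to 35.
    35 is a leaf — visit 35.
  Visit 30.
Visit 31.
Full post-order sequence: 28, 7, 39, 6, 36, 37, 35, 30, 31.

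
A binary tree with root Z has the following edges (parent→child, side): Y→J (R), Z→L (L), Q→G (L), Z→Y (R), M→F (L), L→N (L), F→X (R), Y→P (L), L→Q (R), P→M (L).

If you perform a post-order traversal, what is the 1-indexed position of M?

7

Post-order visits the left subtree, then the right subtree, then the node.
At Z: go left to L.
  At L: go left to N.
    N is a leaf — visit N.
  At L: go right to Q.
    At Q: go left to G.
      G is a leaf — visit G.
    At Q: no right child.
    Visit Q.
  Visit L.
At Z: go right to Y.
  At Y: go left to P.
    At P: go left to M.
      At M: go left to F.
        At F: no left child.
        At F: go right to X.
          X is a leaf — visit X.
        Visit F.
      At M: no right child.
      Visit M.
    At P: no right child.
    Visit P.
  At Y: go right to J.
    J is a leaf — visit J.
  Visit Y.
Visit Z.
Full post-order sequence: N, G, Q, L, X, F, M, P, J, Y, Z.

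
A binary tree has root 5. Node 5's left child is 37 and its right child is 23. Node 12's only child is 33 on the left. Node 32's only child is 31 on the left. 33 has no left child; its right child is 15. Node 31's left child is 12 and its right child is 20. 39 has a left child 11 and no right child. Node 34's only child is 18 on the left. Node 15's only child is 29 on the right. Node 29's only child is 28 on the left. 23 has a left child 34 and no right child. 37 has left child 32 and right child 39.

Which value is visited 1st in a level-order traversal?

Level-order visits nodes level by level from the root, left to right within each level.
Level 0: 5
Level 1: 37, 23
Level 2: 32, 39, 34
Level 3: 31, 11, 18
Level 4: 12, 20
Level 5: 33
Level 6: 15
Level 7: 29
Level 8: 28
Full level-order sequence: 5, 37, 23, 32, 39, 34, 31, 11, 18, 12, 20, 33, 15, 29, 28.

5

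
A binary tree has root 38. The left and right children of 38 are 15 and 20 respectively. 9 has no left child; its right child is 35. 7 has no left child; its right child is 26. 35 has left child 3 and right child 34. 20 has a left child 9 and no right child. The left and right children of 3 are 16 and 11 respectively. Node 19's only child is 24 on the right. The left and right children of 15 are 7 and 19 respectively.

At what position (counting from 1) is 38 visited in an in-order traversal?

In-order visits the left subtree, then the node, then the right subtree.
At 38: go left to 15.
  At 15: go left to 7.
    At 7: no left child.
    Visit 7.
    At 7: go right to 26.
      26 is a leaf — visit 26.
  Visit 15.
  At 15: go right to 19.
    At 19: no left child.
    Visit 19.
    At 19: go right to 24.
      24 is a leaf — visit 24.
Visit 38.
At 38: go right to 20.
  At 20: go left to 9.
    At 9: no left child.
    Visit 9.
    At 9: go right to 35.
      At 35: go left to 3.
        At 3: go left to 16.
          16 is a leaf — visit 16.
        Visit 3.
        At 3: go right to 11.
          11 is a leaf — visit 11.
      Visit 35.
      At 35: go right to 34.
        34 is a leaf — visit 34.
  Visit 20.
  At 20: no right child.
Full in-order sequence: 7, 26, 15, 19, 24, 38, 9, 16, 3, 11, 35, 34, 20.

6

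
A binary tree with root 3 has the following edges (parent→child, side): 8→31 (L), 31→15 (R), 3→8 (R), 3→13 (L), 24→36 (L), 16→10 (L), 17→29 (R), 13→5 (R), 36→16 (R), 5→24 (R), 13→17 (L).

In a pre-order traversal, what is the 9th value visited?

Pre-order visits the node, then its left subtree, then its right subtree.
Visit 3.
At 3: go left to 13.
  Visit 13.
  At 13: go left to 17.
    Visit 17.
    At 17: no left child.
    At 17: go right to 29.
      29 is a leaf — visit 29.
  At 13: go right to 5.
    Visit 5.
    At 5: no left child.
    At 5: go right to 24.
      Visit 24.
      At 24: go left to 36.
        Visit 36.
        At 36: no left child.
        At 36: go right to 16.
          Visit 16.
          At 16: go left to 10.
            10 is a leaf — visit 10.
          At 16: no right child.
      At 24: no right child.
At 3: go right to 8.
  Visit 8.
  At 8: go left to 31.
    Visit 31.
    At 31: no left child.
    At 31: go right to 15.
      15 is a leaf — visit 15.
  At 8: no right child.
Full pre-order sequence: 3, 13, 17, 29, 5, 24, 36, 16, 10, 8, 31, 15.

10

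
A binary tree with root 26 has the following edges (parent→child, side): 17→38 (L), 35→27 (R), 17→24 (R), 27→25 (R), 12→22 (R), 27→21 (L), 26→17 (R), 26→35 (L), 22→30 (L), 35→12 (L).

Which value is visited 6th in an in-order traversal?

In-order visits the left subtree, then the node, then the right subtree.
At 26: go left to 35.
  At 35: go left to 12.
    At 12: no left child.
    Visit 12.
    At 12: go right to 22.
      At 22: go left to 30.
        30 is a leaf — visit 30.
      Visit 22.
      At 22: no right child.
  Visit 35.
  At 35: go right to 27.
    At 27: go left to 21.
      21 is a leaf — visit 21.
    Visit 27.
    At 27: go right to 25.
      25 is a leaf — visit 25.
Visit 26.
At 26: go right to 17.
  At 17: go left to 38.
    38 is a leaf — visit 38.
  Visit 17.
  At 17: go right to 24.
    24 is a leaf — visit 24.
Full in-order sequence: 12, 30, 22, 35, 21, 27, 25, 26, 38, 17, 24.

27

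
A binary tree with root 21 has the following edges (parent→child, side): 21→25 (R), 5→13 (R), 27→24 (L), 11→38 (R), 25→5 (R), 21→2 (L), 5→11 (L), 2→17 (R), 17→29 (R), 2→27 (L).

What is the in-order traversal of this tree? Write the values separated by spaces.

24 27 2 17 29 21 25 11 38 5 13

In-order visits the left subtree, then the node, then the right subtree.
At 21: go left to 2.
  At 2: go left to 27.
    At 27: go left to 24.
      24 is a leaf — visit 24.
    Visit 27.
    At 27: no right child.
  Visit 2.
  At 2: go right to 17.
    At 17: no left child.
    Visit 17.
    At 17: go right to 29.
      29 is a leaf — visit 29.
Visit 21.
At 21: go right to 25.
  At 25: no left child.
  Visit 25.
  At 25: go right to 5.
    At 5: go left to 11.
      At 11: no left child.
      Visit 11.
      At 11: go right to 38.
        38 is a leaf — visit 38.
    Visit 5.
    At 5: go right to 13.
      13 is a leaf — visit 13.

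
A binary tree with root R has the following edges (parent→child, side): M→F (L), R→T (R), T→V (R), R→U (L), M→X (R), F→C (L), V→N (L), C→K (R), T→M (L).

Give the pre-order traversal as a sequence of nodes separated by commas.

R, U, T, M, F, C, K, X, V, N

Pre-order visits the node, then its left subtree, then its right subtree.
Visit R.
At R: go left to U.
  U is a leaf — visit U.
At R: go right to T.
  Visit T.
  At T: go left to M.
    Visit M.
    At M: go left to F.
      Visit F.
      At F: go left to C.
        Visit C.
        At C: no left child.
        At C: go right to K.
          K is a leaf — visit K.
      At F: no right child.
    At M: go right to X.
      X is a leaf — visit X.
  At T: go right to V.
    Visit V.
    At V: go left to N.
      N is a leaf — visit N.
    At V: no right child.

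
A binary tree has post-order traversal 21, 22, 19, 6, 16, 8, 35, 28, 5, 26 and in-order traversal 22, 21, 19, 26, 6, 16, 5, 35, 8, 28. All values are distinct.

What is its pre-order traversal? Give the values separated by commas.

26, 19, 22, 21, 5, 16, 6, 28, 35, 8

The last element of post-order is the root; it splits in-order into left and right subtrees.
Root 26: left subtree has 3 nodes {22, 21, 19}, right has 6 {6, 16, 5, 35, 8, 28}.
  Root 19: left subtree has 2 nodes {22, 21}, right has 0 { }.
    Root 22: left subtree has 0 nodes { }, right has 1 {21}.
  Root 5: left subtree has 2 nodes {6, 16}, right has 3 {35, 8, 28}.
    Root 16: left subtree has 1 node {6}, right has 0 { }.
    Root 28: left subtree has 2 nodes {35, 8}, right has 0 { }.
      Root 35: left subtree has 0 nodes { }, right has 1 {8}.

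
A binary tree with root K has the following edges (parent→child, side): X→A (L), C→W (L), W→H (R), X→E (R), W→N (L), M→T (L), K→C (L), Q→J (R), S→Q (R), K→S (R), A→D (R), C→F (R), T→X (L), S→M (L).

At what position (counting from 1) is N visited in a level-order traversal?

Level-order visits nodes level by level from the root, left to right within each level.
Level 0: K
Level 1: C, S
Level 2: W, F, M, Q
Level 3: N, H, T, J
Level 4: X
Level 5: A, E
Level 6: D
Full level-order sequence: K, C, S, W, F, M, Q, N, H, T, J, X, A, E, D.

8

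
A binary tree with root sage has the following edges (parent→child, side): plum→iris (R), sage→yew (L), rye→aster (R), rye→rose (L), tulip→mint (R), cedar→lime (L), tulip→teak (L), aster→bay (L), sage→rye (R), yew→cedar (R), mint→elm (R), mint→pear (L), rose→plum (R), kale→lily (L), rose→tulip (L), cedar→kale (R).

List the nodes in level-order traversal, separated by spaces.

Level-order visits nodes level by level from the root, left to right within each level.
Level 0: sage
Level 1: yew, rye
Level 2: cedar, rose, aster
Level 3: lime, kale, tulip, plum, bay
Level 4: lily, teak, mint, iris
Level 5: pear, elm

sage yew rye cedar rose aster lime kale tulip plum bay lily teak mint iris pear elm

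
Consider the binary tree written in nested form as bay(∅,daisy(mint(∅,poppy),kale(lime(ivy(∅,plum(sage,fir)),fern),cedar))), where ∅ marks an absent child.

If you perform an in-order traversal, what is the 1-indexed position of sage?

In-order visits the left subtree, then the node, then the right subtree.
At bay: no left child.
Visit bay.
At bay: go right to daisy.
  At daisy: go left to mint.
    At mint: no left child.
    Visit mint.
    At mint: go right to poppy.
      poppy is a leaf — visit poppy.
  Visit daisy.
  At daisy: go right to kale.
    At kale: go left to lime.
      At lime: go left to ivy.
        At ivy: no left child.
        Visit ivy.
        At ivy: go right to plum.
          At plum: go left to sage.
            sage is a leaf — visit sage.
          Visit plum.
          At plum: go right to fir.
            fir is a leaf — visit fir.
      Visit lime.
      At lime: go right to fern.
        fern is a leaf — visit fern.
    Visit kale.
    At kale: go right to cedar.
      cedar is a leaf — visit cedar.
Full in-order sequence: bay, mint, poppy, daisy, ivy, sage, plum, fir, lime, fern, kale, cedar.

6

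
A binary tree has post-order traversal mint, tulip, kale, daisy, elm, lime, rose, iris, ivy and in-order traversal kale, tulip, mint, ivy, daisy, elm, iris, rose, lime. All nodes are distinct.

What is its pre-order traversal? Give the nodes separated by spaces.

The last element of post-order is the root; it splits in-order into left and right subtrees.
Root ivy: left subtree has 3 nodes {kale, tulip, mint}, right has 5 {daisy, elm, iris, rose, lime}.
  Root kale: left subtree has 0 nodes { }, right has 2 {tulip, mint}.
    Root tulip: left subtree has 0 nodes { }, right has 1 {mint}.
  Root iris: left subtree has 2 nodes {daisy, elm}, right has 2 {rose, lime}.
    Root elm: left subtree has 1 node {daisy}, right has 0 { }.
    Root rose: left subtree has 0 nodes { }, right has 1 {lime}.

ivy kale tulip mint iris elm daisy rose lime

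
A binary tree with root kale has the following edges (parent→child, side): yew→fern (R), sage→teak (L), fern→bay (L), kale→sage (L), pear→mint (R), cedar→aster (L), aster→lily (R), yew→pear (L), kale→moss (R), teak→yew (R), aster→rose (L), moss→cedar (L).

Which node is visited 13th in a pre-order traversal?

Pre-order visits the node, then its left subtree, then its right subtree.
Visit kale.
At kale: go left to sage.
  Visit sage.
  At sage: go left to teak.
    Visit teak.
    At teak: no left child.
    At teak: go right to yew.
      Visit yew.
      At yew: go left to pear.
        Visit pear.
        At pear: no left child.
        At pear: go right to mint.
          mint is a leaf — visit mint.
      At yew: go right to fern.
        Visit fern.
        At fern: go left to bay.
          bay is a leaf — visit bay.
        At fern: no right child.
  At sage: no right child.
At kale: go right to moss.
  Visit moss.
  At moss: go left to cedar.
    Visit cedar.
    At cedar: go left to aster.
      Visit aster.
      At aster: go left to rose.
        rose is a leaf — visit rose.
      At aster: go right to lily.
        lily is a leaf — visit lily.
    At cedar: no right child.
  At moss: no right child.
Full pre-order sequence: kale, sage, teak, yew, pear, mint, fern, bay, moss, cedar, aster, rose, lily.

lily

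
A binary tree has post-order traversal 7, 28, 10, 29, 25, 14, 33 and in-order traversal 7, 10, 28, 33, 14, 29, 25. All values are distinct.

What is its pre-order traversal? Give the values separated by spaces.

33 10 7 28 14 25 29

The last element of post-order is the root; it splits in-order into left and right subtrees.
Root 33: left subtree has 3 nodes {7, 10, 28}, right has 3 {14, 29, 25}.
  Root 10: left subtree has 1 node {7}, right has 1 {28}.
  Root 14: left subtree has 0 nodes { }, right has 2 {29, 25}.
    Root 25: left subtree has 1 node {29}, right has 0 { }.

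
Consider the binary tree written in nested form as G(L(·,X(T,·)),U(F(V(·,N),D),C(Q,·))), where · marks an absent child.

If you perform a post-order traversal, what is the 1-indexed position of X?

2

Post-order visits the left subtree, then the right subtree, then the node.
At G: go left to L.
  At L: no left child.
  At L: go right to X.
    At X: go left to T.
      T is a leaf — visit T.
    At X: no right child.
    Visit X.
  Visit L.
At G: go right to U.
  At U: go left to F.
    At F: go left to V.
      At V: no left child.
      At V: go right to N.
        N is a leaf — visit N.
      Visit V.
    At F: go right to D.
      D is a leaf — visit D.
    Visit F.
  At U: go right to C.
    At C: go left to Q.
      Q is a leaf — visit Q.
    At C: no right child.
    Visit C.
  Visit U.
Visit G.
Full post-order sequence: T, X, L, N, V, D, F, Q, C, U, G.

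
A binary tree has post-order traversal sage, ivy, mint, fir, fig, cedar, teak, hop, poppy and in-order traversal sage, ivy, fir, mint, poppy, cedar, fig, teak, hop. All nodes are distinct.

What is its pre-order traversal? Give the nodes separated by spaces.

The last element of post-order is the root; it splits in-order into left and right subtrees.
Root poppy: left subtree has 4 nodes {sage, ivy, fir, mint}, right has 4 {cedar, fig, teak, hop}.
  Root fir: left subtree has 2 nodes {sage, ivy}, right has 1 {mint}.
    Root ivy: left subtree has 1 node {sage}, right has 0 { }.
  Root hop: left subtree has 3 nodes {cedar, fig, teak}, right has 0 { }.
    Root teak: left subtree has 2 nodes {cedar, fig}, right has 0 { }.
      Root cedar: left subtree has 0 nodes { }, right has 1 {fig}.

poppy fir ivy sage mint hop teak cedar fig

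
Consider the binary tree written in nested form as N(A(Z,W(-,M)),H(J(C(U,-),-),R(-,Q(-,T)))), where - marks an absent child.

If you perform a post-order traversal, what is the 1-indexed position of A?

4

Post-order visits the left subtree, then the right subtree, then the node.
At N: go left to A.
  At A: go left to Z.
    Z is a leaf — visit Z.
  At A: go right to W.
    At W: no left child.
    At W: go right to M.
      M is a leaf — visit M.
    Visit W.
  Visit A.
At N: go right to H.
  At H: go left to J.
    At J: go left to C.
      At C: go left to U.
        U is a leaf — visit U.
      At C: no right child.
      Visit C.
    At J: no right child.
    Visit J.
  At H: go right to R.
    At R: no left child.
    At R: go right to Q.
      At Q: no left child.
      At Q: go right to T.
        T is a leaf — visit T.
      Visit Q.
    Visit R.
  Visit H.
Visit N.
Full post-order sequence: Z, M, W, A, U, C, J, T, Q, R, H, N.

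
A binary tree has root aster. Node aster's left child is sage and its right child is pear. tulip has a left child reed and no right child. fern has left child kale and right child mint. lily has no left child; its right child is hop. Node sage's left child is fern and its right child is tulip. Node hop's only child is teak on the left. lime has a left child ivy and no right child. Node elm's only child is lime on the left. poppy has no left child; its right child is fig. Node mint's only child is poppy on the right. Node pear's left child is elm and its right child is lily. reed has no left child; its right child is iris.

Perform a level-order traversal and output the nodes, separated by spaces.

aster sage pear fern tulip elm lily kale mint reed lime hop poppy iris ivy teak fig

Level-order visits nodes level by level from the root, left to right within each level.
Level 0: aster
Level 1: sage, pear
Level 2: fern, tulip, elm, lily
Level 3: kale, mint, reed, lime, hop
Level 4: poppy, iris, ivy, teak
Level 5: fig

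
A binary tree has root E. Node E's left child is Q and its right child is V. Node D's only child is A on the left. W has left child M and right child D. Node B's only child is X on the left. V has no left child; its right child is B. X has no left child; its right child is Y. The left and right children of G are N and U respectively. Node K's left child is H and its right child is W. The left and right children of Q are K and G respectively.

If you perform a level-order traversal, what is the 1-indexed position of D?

Level-order visits nodes level by level from the root, left to right within each level.
Level 0: E
Level 1: Q, V
Level 2: K, G, B
Level 3: H, W, N, U, X
Level 4: M, D, Y
Level 5: A
Full level-order sequence: E, Q, V, K, G, B, H, W, N, U, X, M, D, Y, A.

13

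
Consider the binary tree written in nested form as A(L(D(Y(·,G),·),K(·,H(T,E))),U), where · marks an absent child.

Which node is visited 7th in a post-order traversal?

K

Post-order visits the left subtree, then the right subtree, then the node.
At A: go left to L.
  At L: go left to D.
    At D: go left to Y.
      At Y: no left child.
      At Y: go right to G.
        G is a leaf — visit G.
      Visit Y.
    At D: no right child.
    Visit D.
  At L: go right to K.
    At K: no left child.
    At K: go right to H.
      At H: go left to T.
        T is a leaf — visit T.
      At H: go right to E.
        E is a leaf — visit E.
      Visit H.
    Visit K.
  Visit L.
At A: go right to U.
  U is a leaf — visit U.
Visit A.
Full post-order sequence: G, Y, D, T, E, H, K, L, U, A.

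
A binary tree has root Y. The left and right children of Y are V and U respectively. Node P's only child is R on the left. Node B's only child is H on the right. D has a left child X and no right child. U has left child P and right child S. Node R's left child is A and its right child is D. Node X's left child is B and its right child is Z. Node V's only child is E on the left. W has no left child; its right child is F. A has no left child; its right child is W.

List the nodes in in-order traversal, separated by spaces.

E V Y A W F R B H X Z D P U S

In-order visits the left subtree, then the node, then the right subtree.
At Y: go left to V.
  At V: go left to E.
    E is a leaf — visit E.
  Visit V.
  At V: no right child.
Visit Y.
At Y: go right to U.
  At U: go left to P.
    At P: go left to R.
      At R: go left to A.
        At A: no left child.
        Visit A.
        At A: go right to W.
          At W: no left child.
          Visit W.
          At W: go right to F.
            F is a leaf — visit F.
      Visit R.
      At R: go right to D.
        At D: go left to X.
          At X: go left to B.
            At B: no left child.
            Visit B.
            At B: go right to H.
              H is a leaf — visit H.
          Visit X.
          At X: go right to Z.
            Z is a leaf — visit Z.
        Visit D.
        At D: no right child.
    Visit P.
    At P: no right child.
  Visit U.
  At U: go right to S.
    S is a leaf — visit S.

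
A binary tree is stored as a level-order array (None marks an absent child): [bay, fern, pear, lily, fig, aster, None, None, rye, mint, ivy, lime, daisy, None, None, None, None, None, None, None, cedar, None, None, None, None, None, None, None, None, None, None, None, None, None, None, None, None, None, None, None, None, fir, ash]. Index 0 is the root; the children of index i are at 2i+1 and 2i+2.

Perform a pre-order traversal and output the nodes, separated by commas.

bay, fern, lily, rye, fig, mint, cedar, fir, ash, ivy, pear, aster, lime, daisy

Pre-order visits the node, then its left subtree, then its right subtree.
Visit bay.
At bay: go left to fern.
  Visit fern.
  At fern: go left to lily.
    Visit lily.
    At lily: no left child.
    At lily: go right to rye.
      rye is a leaf — visit rye.
  At fern: go right to fig.
    Visit fig.
    At fig: go left to mint.
      Visit mint.
      At mint: no left child.
      At mint: go right to cedar.
        Visit cedar.
        At cedar: go left to fir.
          fir is a leaf — visit fir.
        At cedar: go right to ash.
          ash is a leaf — visit ash.
    At fig: go right to ivy.
      ivy is a leaf — visit ivy.
At bay: go right to pear.
  Visit pear.
  At pear: go left to aster.
    Visit aster.
    At aster: go left to lime.
      lime is a leaf — visit lime.
    At aster: go right to daisy.
      daisy is a leaf — visit daisy.
  At pear: no right child.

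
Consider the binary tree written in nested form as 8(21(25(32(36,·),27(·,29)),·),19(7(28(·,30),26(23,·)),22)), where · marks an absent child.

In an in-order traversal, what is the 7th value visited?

In-order visits the left subtree, then the node, then the right subtree.
At 8: go left to 21.
  At 21: go left to 25.
    At 25: go left to 32.
      At 32: go left to 36.
        36 is a leaf — visit 36.
      Visit 32.
      At 32: no right child.
    Visit 25.
    At 25: go right to 27.
      At 27: no left child.
      Visit 27.
      At 27: go right to 29.
        29 is a leaf — visit 29.
  Visit 21.
  At 21: no right child.
Visit 8.
At 8: go right to 19.
  At 19: go left to 7.
    At 7: go left to 28.
      At 28: no left child.
      Visit 28.
      At 28: go right to 30.
        30 is a leaf — visit 30.
    Visit 7.
    At 7: go right to 26.
      At 26: go left to 23.
        23 is a leaf — visit 23.
      Visit 26.
      At 26: no right child.
  Visit 19.
  At 19: go right to 22.
    22 is a leaf — visit 22.
Full in-order sequence: 36, 32, 25, 27, 29, 21, 8, 28, 30, 7, 23, 26, 19, 22.

8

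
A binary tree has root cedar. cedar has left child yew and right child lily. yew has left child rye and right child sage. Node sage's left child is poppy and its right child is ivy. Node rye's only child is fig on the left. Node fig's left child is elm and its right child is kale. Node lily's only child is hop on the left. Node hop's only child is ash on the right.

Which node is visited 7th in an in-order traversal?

In-order visits the left subtree, then the node, then the right subtree.
At cedar: go left to yew.
  At yew: go left to rye.
    At rye: go left to fig.
      At fig: go left to elm.
        elm is a leaf — visit elm.
      Visit fig.
      At fig: go right to kale.
        kale is a leaf — visit kale.
    Visit rye.
    At rye: no right child.
  Visit yew.
  At yew: go right to sage.
    At sage: go left to poppy.
      poppy is a leaf — visit poppy.
    Visit sage.
    At sage: go right to ivy.
      ivy is a leaf — visit ivy.
Visit cedar.
At cedar: go right to lily.
  At lily: go left to hop.
    At hop: no left child.
    Visit hop.
    At hop: go right to ash.
      ash is a leaf — visit ash.
  Visit lily.
  At lily: no right child.
Full in-order sequence: elm, fig, kale, rye, yew, poppy, sage, ivy, cedar, hop, ash, lily.

sage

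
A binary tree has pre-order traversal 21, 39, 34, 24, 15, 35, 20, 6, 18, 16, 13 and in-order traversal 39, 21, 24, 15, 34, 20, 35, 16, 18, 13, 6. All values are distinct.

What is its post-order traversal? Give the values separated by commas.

39, 15, 24, 20, 16, 13, 18, 6, 35, 34, 21

The first element of pre-order is the root; it splits in-order into left and right subtrees.
Root 21: left subtree has 1 node {39}, right has 9 {24, 15, 34, 20, 35, 16, 18, 13, 6}.
  Root 34: left subtree has 2 nodes {24, 15}, right has 6 {20, 35, 16, 18, 13, 6}.
    Root 24: left subtree has 0 nodes { }, right has 1 {15}.
    Root 35: left subtree has 1 node {20}, right has 4 {16, 18, 13, 6}.
      Root 6: left subtree has 3 nodes {16, 18, 13}, right has 0 { }.
        Root 18: left subtree has 1 node {16}, right has 1 {13}.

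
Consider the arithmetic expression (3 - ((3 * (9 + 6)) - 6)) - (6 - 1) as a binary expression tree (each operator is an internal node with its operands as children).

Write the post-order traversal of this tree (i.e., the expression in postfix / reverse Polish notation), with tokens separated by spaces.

Post-order on an expression tree gives postfix notation: for each operator, emit left operand, right operand, then the operator.

3 3 9 6 + * 6 - - 6 1 - -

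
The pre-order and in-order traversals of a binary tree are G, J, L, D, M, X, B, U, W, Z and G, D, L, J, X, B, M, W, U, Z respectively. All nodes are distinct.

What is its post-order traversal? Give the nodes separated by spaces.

D L B X W Z U M J G

The first element of pre-order is the root; it splits in-order into left and right subtrees.
Root G: left subtree has 0 nodes { }, right has 9 {D, L, J, X, B, M, W, U, Z}.
  Root J: left subtree has 2 nodes {D, L}, right has 6 {X, B, M, W, U, Z}.
    Root L: left subtree has 1 node {D}, right has 0 { }.
    Root M: left subtree has 2 nodes {X, B}, right has 3 {W, U, Z}.
      Root X: left subtree has 0 nodes { }, right has 1 {B}.
      Root U: left subtree has 1 node {W}, right has 1 {Z}.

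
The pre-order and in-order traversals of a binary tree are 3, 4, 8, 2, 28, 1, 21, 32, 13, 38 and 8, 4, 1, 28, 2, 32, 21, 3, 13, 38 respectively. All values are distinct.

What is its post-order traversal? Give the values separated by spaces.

8 1 28 32 21 2 4 38 13 3

The first element of pre-order is the root; it splits in-order into left and right subtrees.
Root 3: left subtree has 7 nodes {8, 4, 1, 28, 2, 32, 21}, right has 2 {13, 38}.
  Root 4: left subtree has 1 node {8}, right has 5 {1, 28, 2, 32, 21}.
    Root 2: left subtree has 2 nodes {1, 28}, right has 2 {32, 21}.
      Root 28: left subtree has 1 node {1}, right has 0 { }.
      Root 21: left subtree has 1 node {32}, right has 0 { }.
  Root 13: left subtree has 0 nodes { }, right has 1 {38}.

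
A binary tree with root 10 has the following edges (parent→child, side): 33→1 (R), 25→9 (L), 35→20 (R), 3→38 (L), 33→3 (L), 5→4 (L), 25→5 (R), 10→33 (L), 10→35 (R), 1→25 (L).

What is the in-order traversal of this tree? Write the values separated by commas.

In-order visits the left subtree, then the node, then the right subtree.
At 10: go left to 33.
  At 33: go left to 3.
    At 3: go left to 38.
      38 is a leaf — visit 38.
    Visit 3.
    At 3: no right child.
  Visit 33.
  At 33: go right to 1.
    At 1: go left to 25.
      At 25: go left to 9.
        9 is a leaf — visit 9.
      Visit 25.
      At 25: go right to 5.
        At 5: go left to 4.
          4 is a leaf — visit 4.
        Visit 5.
        At 5: no right child.
    Visit 1.
    At 1: no right child.
Visit 10.
At 10: go right to 35.
  At 35: no left child.
  Visit 35.
  At 35: go right to 20.
    20 is a leaf — visit 20.

38, 3, 33, 9, 25, 4, 5, 1, 10, 35, 20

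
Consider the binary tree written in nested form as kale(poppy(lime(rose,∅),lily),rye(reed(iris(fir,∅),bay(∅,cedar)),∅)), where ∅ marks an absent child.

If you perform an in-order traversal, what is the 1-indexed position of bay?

9

In-order visits the left subtree, then the node, then the right subtree.
At kale: go left to poppy.
  At poppy: go left to lime.
    At lime: go left to rose.
      rose is a leaf — visit rose.
    Visit lime.
    At lime: no right child.
  Visit poppy.
  At poppy: go right to lily.
    lily is a leaf — visit lily.
Visit kale.
At kale: go right to rye.
  At rye: go left to reed.
    At reed: go left to iris.
      At iris: go left to fir.
        fir is a leaf — visit fir.
      Visit iris.
      At iris: no right child.
    Visit reed.
    At reed: go right to bay.
      At bay: no left child.
      Visit bay.
      At bay: go right to cedar.
        cedar is a leaf — visit cedar.
  Visit rye.
  At rye: no right child.
Full in-order sequence: rose, lime, poppy, lily, kale, fir, iris, reed, bay, cedar, rye.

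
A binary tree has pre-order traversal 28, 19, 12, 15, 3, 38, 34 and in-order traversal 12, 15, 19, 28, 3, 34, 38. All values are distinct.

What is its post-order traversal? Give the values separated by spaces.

The first element of pre-order is the root; it splits in-order into left and right subtrees.
Root 28: left subtree has 3 nodes {12, 15, 19}, right has 3 {3, 34, 38}.
  Root 19: left subtree has 2 nodes {12, 15}, right has 0 { }.
    Root 12: left subtree has 0 nodes { }, right has 1 {15}.
  Root 3: left subtree has 0 nodes { }, right has 2 {34, 38}.
    Root 38: left subtree has 1 node {34}, right has 0 { }.

15 12 19 34 38 3 28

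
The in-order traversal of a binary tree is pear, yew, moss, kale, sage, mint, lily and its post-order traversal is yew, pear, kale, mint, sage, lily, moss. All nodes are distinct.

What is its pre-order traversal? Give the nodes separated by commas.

moss, pear, yew, lily, sage, kale, mint

The last element of post-order is the root; it splits in-order into left and right subtrees.
Root moss: left subtree has 2 nodes {pear, yew}, right has 4 {kale, sage, mint, lily}.
  Root pear: left subtree has 0 nodes { }, right has 1 {yew}.
  Root lily: left subtree has 3 nodes {kale, sage, mint}, right has 0 { }.
    Root sage: left subtree has 1 node {kale}, right has 1 {mint}.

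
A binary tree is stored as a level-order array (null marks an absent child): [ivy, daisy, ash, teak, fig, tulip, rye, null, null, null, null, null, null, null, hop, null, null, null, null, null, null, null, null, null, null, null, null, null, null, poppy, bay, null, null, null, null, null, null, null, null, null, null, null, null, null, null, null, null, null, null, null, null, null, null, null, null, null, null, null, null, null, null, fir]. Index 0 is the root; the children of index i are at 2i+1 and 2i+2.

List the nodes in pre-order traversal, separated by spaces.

ivy daisy teak fig ash tulip rye hop poppy bay fir

Pre-order visits the node, then its left subtree, then its right subtree.
Visit ivy.
At ivy: go left to daisy.
  Visit daisy.
  At daisy: go left to teak.
    teak is a leaf — visit teak.
  At daisy: go right to fig.
    fig is a leaf — visit fig.
At ivy: go right to ash.
  Visit ash.
  At ash: go left to tulip.
    tulip is a leaf — visit tulip.
  At ash: go right to rye.
    Visit rye.
    At rye: no left child.
    At rye: go right to hop.
      Visit hop.
      At hop: go left to poppy.
        poppy is a leaf — visit poppy.
      At hop: go right to bay.
        Visit bay.
        At bay: go left to fir.
          fir is a leaf — visit fir.
        At bay: no right child.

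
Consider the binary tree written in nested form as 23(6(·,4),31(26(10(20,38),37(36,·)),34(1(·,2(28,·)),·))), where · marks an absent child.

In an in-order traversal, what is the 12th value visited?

28

In-order visits the left subtree, then the node, then the right subtree.
At 23: go left to 6.
  At 6: no left child.
  Visit 6.
  At 6: go right to 4.
    4 is a leaf — visit 4.
Visit 23.
At 23: go right to 31.
  At 31: go left to 26.
    At 26: go left to 10.
      At 10: go left to 20.
        20 is a leaf — visit 20.
      Visit 10.
      At 10: go right to 38.
        38 is a leaf — visit 38.
    Visit 26.
    At 26: go right to 37.
      At 37: go left to 36.
        36 is a leaf — visit 36.
      Visit 37.
      At 37: no right child.
  Visit 31.
  At 31: go right to 34.
    At 34: go left to 1.
      At 1: no left child.
      Visit 1.
      At 1: go right to 2.
        At 2: go left to 28.
          28 is a leaf — visit 28.
        Visit 2.
        At 2: no right child.
    Visit 34.
    At 34: no right child.
Full in-order sequence: 6, 4, 23, 20, 10, 38, 26, 36, 37, 31, 1, 28, 2, 34.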